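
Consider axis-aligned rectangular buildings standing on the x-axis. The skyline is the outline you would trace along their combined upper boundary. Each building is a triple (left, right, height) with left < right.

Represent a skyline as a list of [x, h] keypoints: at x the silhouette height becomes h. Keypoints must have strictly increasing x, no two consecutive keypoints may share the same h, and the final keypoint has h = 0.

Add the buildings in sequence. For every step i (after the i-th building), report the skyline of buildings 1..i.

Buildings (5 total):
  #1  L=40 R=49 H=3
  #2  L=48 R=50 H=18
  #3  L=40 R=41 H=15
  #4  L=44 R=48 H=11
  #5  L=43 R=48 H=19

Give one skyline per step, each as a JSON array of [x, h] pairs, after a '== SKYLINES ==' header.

== SKYLINES ==
[[40,3],[49,0]]
[[40,3],[48,18],[50,0]]
[[40,15],[41,3],[48,18],[50,0]]
[[40,15],[41,3],[44,11],[48,18],[50,0]]
[[40,15],[41,3],[43,19],[48,18],[50,0]]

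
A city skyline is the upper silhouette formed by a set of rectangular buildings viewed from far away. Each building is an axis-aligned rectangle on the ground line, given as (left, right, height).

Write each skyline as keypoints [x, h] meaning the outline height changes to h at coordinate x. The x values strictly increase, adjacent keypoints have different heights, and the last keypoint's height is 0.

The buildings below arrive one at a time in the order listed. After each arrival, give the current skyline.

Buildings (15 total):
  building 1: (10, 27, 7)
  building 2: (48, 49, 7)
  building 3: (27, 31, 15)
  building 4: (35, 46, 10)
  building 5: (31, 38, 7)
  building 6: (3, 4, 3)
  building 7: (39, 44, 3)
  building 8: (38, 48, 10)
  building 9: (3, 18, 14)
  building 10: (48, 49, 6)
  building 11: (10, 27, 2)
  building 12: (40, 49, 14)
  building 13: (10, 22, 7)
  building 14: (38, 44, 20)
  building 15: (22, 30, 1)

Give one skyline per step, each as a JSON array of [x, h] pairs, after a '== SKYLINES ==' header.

== SKYLINES ==
[[10,7],[27,0]]
[[10,7],[27,0],[48,7],[49,0]]
[[10,7],[27,15],[31,0],[48,7],[49,0]]
[[10,7],[27,15],[31,0],[35,10],[46,0],[48,7],[49,0]]
[[10,7],[27,15],[31,7],[35,10],[46,0],[48,7],[49,0]]
[[3,3],[4,0],[10,7],[27,15],[31,7],[35,10],[46,0],[48,7],[49,0]]
[[3,3],[4,0],[10,7],[27,15],[31,7],[35,10],[46,0],[48,7],[49,0]]
[[3,3],[4,0],[10,7],[27,15],[31,7],[35,10],[48,7],[49,0]]
[[3,14],[18,7],[27,15],[31,7],[35,10],[48,7],[49,0]]
[[3,14],[18,7],[27,15],[31,7],[35,10],[48,7],[49,0]]
[[3,14],[18,7],[27,15],[31,7],[35,10],[48,7],[49,0]]
[[3,14],[18,7],[27,15],[31,7],[35,10],[40,14],[49,0]]
[[3,14],[18,7],[27,15],[31,7],[35,10],[40,14],[49,0]]
[[3,14],[18,7],[27,15],[31,7],[35,10],[38,20],[44,14],[49,0]]
[[3,14],[18,7],[27,15],[31,7],[35,10],[38,20],[44,14],[49,0]]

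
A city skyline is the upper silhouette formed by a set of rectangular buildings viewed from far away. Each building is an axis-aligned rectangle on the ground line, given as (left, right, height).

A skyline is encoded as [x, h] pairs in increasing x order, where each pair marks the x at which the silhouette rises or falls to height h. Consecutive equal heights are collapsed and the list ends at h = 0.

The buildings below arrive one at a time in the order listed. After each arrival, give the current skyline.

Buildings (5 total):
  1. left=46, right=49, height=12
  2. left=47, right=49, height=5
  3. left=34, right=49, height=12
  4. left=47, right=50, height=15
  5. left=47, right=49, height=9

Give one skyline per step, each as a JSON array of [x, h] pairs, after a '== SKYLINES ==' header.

== SKYLINES ==
[[46,12],[49,0]]
[[46,12],[49,0]]
[[34,12],[49,0]]
[[34,12],[47,15],[50,0]]
[[34,12],[47,15],[50,0]]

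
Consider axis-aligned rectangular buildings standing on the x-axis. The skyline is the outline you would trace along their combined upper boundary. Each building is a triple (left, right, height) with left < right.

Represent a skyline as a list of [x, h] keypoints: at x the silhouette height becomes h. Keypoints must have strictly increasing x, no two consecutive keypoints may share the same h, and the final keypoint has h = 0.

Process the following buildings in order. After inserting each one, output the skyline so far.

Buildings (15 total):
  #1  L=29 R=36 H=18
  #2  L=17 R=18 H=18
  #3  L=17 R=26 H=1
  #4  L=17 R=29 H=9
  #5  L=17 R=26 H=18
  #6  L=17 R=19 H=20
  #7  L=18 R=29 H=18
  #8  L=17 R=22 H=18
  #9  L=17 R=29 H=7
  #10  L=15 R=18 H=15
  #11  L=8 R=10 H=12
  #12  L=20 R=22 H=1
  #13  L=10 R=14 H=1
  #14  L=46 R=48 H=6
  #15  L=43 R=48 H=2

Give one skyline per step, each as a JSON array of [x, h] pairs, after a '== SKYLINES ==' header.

== SKYLINES ==
[[29,18],[36,0]]
[[17,18],[18,0],[29,18],[36,0]]
[[17,18],[18,1],[26,0],[29,18],[36,0]]
[[17,18],[18,9],[29,18],[36,0]]
[[17,18],[26,9],[29,18],[36,0]]
[[17,20],[19,18],[26,9],[29,18],[36,0]]
[[17,20],[19,18],[36,0]]
[[17,20],[19,18],[36,0]]
[[17,20],[19,18],[36,0]]
[[15,15],[17,20],[19,18],[36,0]]
[[8,12],[10,0],[15,15],[17,20],[19,18],[36,0]]
[[8,12],[10,0],[15,15],[17,20],[19,18],[36,0]]
[[8,12],[10,1],[14,0],[15,15],[17,20],[19,18],[36,0]]
[[8,12],[10,1],[14,0],[15,15],[17,20],[19,18],[36,0],[46,6],[48,0]]
[[8,12],[10,1],[14,0],[15,15],[17,20],[19,18],[36,0],[43,2],[46,6],[48,0]]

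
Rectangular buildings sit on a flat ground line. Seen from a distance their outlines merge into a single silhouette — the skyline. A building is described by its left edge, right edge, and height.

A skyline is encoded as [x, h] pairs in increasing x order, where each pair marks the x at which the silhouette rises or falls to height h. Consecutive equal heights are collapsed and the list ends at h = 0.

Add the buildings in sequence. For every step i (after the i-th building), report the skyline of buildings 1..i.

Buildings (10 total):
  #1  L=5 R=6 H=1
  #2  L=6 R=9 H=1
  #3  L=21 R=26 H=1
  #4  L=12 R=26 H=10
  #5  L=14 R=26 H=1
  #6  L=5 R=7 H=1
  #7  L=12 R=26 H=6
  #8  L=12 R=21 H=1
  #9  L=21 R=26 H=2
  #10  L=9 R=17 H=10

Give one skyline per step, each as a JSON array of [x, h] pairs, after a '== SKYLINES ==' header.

== SKYLINES ==
[[5,1],[6,0]]
[[5,1],[9,0]]
[[5,1],[9,0],[21,1],[26,0]]
[[5,1],[9,0],[12,10],[26,0]]
[[5,1],[9,0],[12,10],[26,0]]
[[5,1],[9,0],[12,10],[26,0]]
[[5,1],[9,0],[12,10],[26,0]]
[[5,1],[9,0],[12,10],[26,0]]
[[5,1],[9,0],[12,10],[26,0]]
[[5,1],[9,10],[26,0]]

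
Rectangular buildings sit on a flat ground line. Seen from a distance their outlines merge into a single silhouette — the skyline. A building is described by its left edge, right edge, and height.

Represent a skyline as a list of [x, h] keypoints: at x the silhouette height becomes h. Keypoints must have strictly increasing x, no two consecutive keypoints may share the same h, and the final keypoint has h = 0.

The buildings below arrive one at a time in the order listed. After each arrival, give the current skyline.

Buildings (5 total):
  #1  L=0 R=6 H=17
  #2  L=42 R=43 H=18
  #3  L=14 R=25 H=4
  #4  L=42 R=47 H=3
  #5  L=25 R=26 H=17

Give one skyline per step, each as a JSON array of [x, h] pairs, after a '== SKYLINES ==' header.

== SKYLINES ==
[[0,17],[6,0]]
[[0,17],[6,0],[42,18],[43,0]]
[[0,17],[6,0],[14,4],[25,0],[42,18],[43,0]]
[[0,17],[6,0],[14,4],[25,0],[42,18],[43,3],[47,0]]
[[0,17],[6,0],[14,4],[25,17],[26,0],[42,18],[43,3],[47,0]]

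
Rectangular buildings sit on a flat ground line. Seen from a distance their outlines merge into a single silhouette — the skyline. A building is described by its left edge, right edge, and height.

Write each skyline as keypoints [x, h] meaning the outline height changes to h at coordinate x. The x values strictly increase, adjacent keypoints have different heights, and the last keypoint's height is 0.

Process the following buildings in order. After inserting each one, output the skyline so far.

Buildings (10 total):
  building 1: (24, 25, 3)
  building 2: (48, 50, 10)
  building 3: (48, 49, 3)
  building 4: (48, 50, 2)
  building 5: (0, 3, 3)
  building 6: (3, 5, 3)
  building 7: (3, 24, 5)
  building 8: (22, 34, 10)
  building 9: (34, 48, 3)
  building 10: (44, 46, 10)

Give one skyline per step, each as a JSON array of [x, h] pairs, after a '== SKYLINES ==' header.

== SKYLINES ==
[[24,3],[25,0]]
[[24,3],[25,0],[48,10],[50,0]]
[[24,3],[25,0],[48,10],[50,0]]
[[24,3],[25,0],[48,10],[50,0]]
[[0,3],[3,0],[24,3],[25,0],[48,10],[50,0]]
[[0,3],[5,0],[24,3],[25,0],[48,10],[50,0]]
[[0,3],[3,5],[24,3],[25,0],[48,10],[50,0]]
[[0,3],[3,5],[22,10],[34,0],[48,10],[50,0]]
[[0,3],[3,5],[22,10],[34,3],[48,10],[50,0]]
[[0,3],[3,5],[22,10],[34,3],[44,10],[46,3],[48,10],[50,0]]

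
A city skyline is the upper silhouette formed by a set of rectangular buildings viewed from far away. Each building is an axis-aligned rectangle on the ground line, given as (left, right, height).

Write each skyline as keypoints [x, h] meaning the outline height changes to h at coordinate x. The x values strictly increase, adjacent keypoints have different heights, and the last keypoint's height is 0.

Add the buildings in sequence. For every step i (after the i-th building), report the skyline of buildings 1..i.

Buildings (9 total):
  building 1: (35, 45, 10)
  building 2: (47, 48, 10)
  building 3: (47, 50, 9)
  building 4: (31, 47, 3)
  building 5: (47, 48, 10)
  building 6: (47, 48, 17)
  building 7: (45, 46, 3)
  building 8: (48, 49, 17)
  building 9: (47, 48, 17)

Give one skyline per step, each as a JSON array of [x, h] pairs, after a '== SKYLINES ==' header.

== SKYLINES ==
[[35,10],[45,0]]
[[35,10],[45,0],[47,10],[48,0]]
[[35,10],[45,0],[47,10],[48,9],[50,0]]
[[31,3],[35,10],[45,3],[47,10],[48,9],[50,0]]
[[31,3],[35,10],[45,3],[47,10],[48,9],[50,0]]
[[31,3],[35,10],[45,3],[47,17],[48,9],[50,0]]
[[31,3],[35,10],[45,3],[47,17],[48,9],[50,0]]
[[31,3],[35,10],[45,3],[47,17],[49,9],[50,0]]
[[31,3],[35,10],[45,3],[47,17],[49,9],[50,0]]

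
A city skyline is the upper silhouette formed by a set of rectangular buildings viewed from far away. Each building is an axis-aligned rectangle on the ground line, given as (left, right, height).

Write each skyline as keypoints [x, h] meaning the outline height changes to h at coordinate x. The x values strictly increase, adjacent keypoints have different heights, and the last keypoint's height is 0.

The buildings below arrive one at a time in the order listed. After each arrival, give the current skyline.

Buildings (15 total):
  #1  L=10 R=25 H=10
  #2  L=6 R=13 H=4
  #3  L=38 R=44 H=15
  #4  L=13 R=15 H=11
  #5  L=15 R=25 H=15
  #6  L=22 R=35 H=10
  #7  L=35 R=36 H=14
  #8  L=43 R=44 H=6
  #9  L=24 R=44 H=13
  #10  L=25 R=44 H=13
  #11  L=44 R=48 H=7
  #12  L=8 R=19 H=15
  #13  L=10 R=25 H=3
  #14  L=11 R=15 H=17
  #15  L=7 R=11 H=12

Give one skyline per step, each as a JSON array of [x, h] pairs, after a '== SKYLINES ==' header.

== SKYLINES ==
[[10,10],[25,0]]
[[6,4],[10,10],[25,0]]
[[6,4],[10,10],[25,0],[38,15],[44,0]]
[[6,4],[10,10],[13,11],[15,10],[25,0],[38,15],[44,0]]
[[6,4],[10,10],[13,11],[15,15],[25,0],[38,15],[44,0]]
[[6,4],[10,10],[13,11],[15,15],[25,10],[35,0],[38,15],[44,0]]
[[6,4],[10,10],[13,11],[15,15],[25,10],[35,14],[36,0],[38,15],[44,0]]
[[6,4],[10,10],[13,11],[15,15],[25,10],[35,14],[36,0],[38,15],[44,0]]
[[6,4],[10,10],[13,11],[15,15],[25,13],[35,14],[36,13],[38,15],[44,0]]
[[6,4],[10,10],[13,11],[15,15],[25,13],[35,14],[36,13],[38,15],[44,0]]
[[6,4],[10,10],[13,11],[15,15],[25,13],[35,14],[36,13],[38,15],[44,7],[48,0]]
[[6,4],[8,15],[25,13],[35,14],[36,13],[38,15],[44,7],[48,0]]
[[6,4],[8,15],[25,13],[35,14],[36,13],[38,15],[44,7],[48,0]]
[[6,4],[8,15],[11,17],[15,15],[25,13],[35,14],[36,13],[38,15],[44,7],[48,0]]
[[6,4],[7,12],[8,15],[11,17],[15,15],[25,13],[35,14],[36,13],[38,15],[44,7],[48,0]]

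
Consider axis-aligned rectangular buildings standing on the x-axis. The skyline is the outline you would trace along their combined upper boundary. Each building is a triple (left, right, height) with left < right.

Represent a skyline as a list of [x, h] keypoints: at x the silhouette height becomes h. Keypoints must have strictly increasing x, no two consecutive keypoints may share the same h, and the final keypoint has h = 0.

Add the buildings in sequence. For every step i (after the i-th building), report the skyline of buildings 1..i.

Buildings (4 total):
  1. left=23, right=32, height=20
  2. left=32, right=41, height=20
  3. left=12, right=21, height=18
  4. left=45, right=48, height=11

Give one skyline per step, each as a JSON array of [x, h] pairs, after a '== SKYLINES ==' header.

== SKYLINES ==
[[23,20],[32,0]]
[[23,20],[41,0]]
[[12,18],[21,0],[23,20],[41,0]]
[[12,18],[21,0],[23,20],[41,0],[45,11],[48,0]]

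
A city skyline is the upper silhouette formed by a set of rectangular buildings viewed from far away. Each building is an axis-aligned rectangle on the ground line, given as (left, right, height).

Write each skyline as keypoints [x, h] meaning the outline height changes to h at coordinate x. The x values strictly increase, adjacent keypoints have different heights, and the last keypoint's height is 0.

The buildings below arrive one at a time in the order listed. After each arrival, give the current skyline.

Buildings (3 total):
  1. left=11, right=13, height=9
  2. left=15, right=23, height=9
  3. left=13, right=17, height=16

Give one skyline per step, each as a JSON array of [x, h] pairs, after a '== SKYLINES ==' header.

== SKYLINES ==
[[11,9],[13,0]]
[[11,9],[13,0],[15,9],[23,0]]
[[11,9],[13,16],[17,9],[23,0]]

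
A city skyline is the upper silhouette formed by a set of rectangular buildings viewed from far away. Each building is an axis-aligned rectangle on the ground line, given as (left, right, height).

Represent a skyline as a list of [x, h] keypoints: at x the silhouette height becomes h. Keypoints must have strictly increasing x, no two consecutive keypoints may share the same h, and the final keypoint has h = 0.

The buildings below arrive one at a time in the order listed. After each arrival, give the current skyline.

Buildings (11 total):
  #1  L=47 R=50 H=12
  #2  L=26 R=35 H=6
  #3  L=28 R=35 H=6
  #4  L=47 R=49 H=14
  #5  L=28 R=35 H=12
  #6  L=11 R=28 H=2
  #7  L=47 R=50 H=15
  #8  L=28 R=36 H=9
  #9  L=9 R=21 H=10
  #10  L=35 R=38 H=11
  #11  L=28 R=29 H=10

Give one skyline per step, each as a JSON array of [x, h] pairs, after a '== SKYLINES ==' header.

== SKYLINES ==
[[47,12],[50,0]]
[[26,6],[35,0],[47,12],[50,0]]
[[26,6],[35,0],[47,12],[50,0]]
[[26,6],[35,0],[47,14],[49,12],[50,0]]
[[26,6],[28,12],[35,0],[47,14],[49,12],[50,0]]
[[11,2],[26,6],[28,12],[35,0],[47,14],[49,12],[50,0]]
[[11,2],[26,6],[28,12],[35,0],[47,15],[50,0]]
[[11,2],[26,6],[28,12],[35,9],[36,0],[47,15],[50,0]]
[[9,10],[21,2],[26,6],[28,12],[35,9],[36,0],[47,15],[50,0]]
[[9,10],[21,2],[26,6],[28,12],[35,11],[38,0],[47,15],[50,0]]
[[9,10],[21,2],[26,6],[28,12],[35,11],[38,0],[47,15],[50,0]]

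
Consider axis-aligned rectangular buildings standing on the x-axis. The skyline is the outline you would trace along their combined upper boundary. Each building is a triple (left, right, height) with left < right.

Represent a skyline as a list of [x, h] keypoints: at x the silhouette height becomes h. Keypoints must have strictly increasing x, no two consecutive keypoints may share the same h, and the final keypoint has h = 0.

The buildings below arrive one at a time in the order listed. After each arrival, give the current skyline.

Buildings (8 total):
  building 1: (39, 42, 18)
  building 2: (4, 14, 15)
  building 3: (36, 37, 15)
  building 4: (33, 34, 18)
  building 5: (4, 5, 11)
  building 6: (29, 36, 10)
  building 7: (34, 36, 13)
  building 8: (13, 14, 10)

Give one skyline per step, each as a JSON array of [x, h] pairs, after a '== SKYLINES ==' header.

== SKYLINES ==
[[39,18],[42,0]]
[[4,15],[14,0],[39,18],[42,0]]
[[4,15],[14,0],[36,15],[37,0],[39,18],[42,0]]
[[4,15],[14,0],[33,18],[34,0],[36,15],[37,0],[39,18],[42,0]]
[[4,15],[14,0],[33,18],[34,0],[36,15],[37,0],[39,18],[42,0]]
[[4,15],[14,0],[29,10],[33,18],[34,10],[36,15],[37,0],[39,18],[42,0]]
[[4,15],[14,0],[29,10],[33,18],[34,13],[36,15],[37,0],[39,18],[42,0]]
[[4,15],[14,0],[29,10],[33,18],[34,13],[36,15],[37,0],[39,18],[42,0]]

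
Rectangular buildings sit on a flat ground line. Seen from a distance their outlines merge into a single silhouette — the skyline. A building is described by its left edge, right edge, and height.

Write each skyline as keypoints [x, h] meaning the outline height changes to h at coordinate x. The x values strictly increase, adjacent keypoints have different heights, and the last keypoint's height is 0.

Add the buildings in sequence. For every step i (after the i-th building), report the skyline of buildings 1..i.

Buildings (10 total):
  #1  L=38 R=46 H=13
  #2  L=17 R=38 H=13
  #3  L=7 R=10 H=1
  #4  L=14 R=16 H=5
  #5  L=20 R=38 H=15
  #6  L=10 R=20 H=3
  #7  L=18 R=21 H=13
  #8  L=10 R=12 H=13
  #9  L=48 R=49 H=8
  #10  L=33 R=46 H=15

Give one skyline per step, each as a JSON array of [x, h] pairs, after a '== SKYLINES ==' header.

== SKYLINES ==
[[38,13],[46,0]]
[[17,13],[46,0]]
[[7,1],[10,0],[17,13],[46,0]]
[[7,1],[10,0],[14,5],[16,0],[17,13],[46,0]]
[[7,1],[10,0],[14,5],[16,0],[17,13],[20,15],[38,13],[46,0]]
[[7,1],[10,3],[14,5],[16,3],[17,13],[20,15],[38,13],[46,0]]
[[7,1],[10,3],[14,5],[16,3],[17,13],[20,15],[38,13],[46,0]]
[[7,1],[10,13],[12,3],[14,5],[16,3],[17,13],[20,15],[38,13],[46,0]]
[[7,1],[10,13],[12,3],[14,5],[16,3],[17,13],[20,15],[38,13],[46,0],[48,8],[49,0]]
[[7,1],[10,13],[12,3],[14,5],[16,3],[17,13],[20,15],[46,0],[48,8],[49,0]]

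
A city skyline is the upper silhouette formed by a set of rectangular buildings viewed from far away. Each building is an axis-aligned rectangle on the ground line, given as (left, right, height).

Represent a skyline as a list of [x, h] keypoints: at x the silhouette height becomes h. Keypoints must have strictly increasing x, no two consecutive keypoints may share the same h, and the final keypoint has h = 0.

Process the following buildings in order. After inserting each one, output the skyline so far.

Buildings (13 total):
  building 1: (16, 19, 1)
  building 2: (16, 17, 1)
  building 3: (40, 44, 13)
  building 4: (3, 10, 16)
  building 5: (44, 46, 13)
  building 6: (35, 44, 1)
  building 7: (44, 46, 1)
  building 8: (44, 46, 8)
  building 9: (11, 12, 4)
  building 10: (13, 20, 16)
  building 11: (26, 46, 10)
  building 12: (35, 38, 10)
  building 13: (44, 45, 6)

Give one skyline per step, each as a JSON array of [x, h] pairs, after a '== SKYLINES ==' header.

== SKYLINES ==
[[16,1],[19,0]]
[[16,1],[19,0]]
[[16,1],[19,0],[40,13],[44,0]]
[[3,16],[10,0],[16,1],[19,0],[40,13],[44,0]]
[[3,16],[10,0],[16,1],[19,0],[40,13],[46,0]]
[[3,16],[10,0],[16,1],[19,0],[35,1],[40,13],[46,0]]
[[3,16],[10,0],[16,1],[19,0],[35,1],[40,13],[46,0]]
[[3,16],[10,0],[16,1],[19,0],[35,1],[40,13],[46,0]]
[[3,16],[10,0],[11,4],[12,0],[16,1],[19,0],[35,1],[40,13],[46,0]]
[[3,16],[10,0],[11,4],[12,0],[13,16],[20,0],[35,1],[40,13],[46,0]]
[[3,16],[10,0],[11,4],[12,0],[13,16],[20,0],[26,10],[40,13],[46,0]]
[[3,16],[10,0],[11,4],[12,0],[13,16],[20,0],[26,10],[40,13],[46,0]]
[[3,16],[10,0],[11,4],[12,0],[13,16],[20,0],[26,10],[40,13],[46,0]]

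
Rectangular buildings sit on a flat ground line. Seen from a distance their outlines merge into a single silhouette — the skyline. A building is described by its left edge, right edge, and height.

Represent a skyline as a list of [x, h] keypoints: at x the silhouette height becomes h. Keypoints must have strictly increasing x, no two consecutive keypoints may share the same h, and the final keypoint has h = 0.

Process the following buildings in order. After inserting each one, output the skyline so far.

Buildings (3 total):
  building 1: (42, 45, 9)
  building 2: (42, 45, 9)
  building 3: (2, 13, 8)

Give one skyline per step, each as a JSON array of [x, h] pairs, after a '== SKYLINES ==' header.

== SKYLINES ==
[[42,9],[45,0]]
[[42,9],[45,0]]
[[2,8],[13,0],[42,9],[45,0]]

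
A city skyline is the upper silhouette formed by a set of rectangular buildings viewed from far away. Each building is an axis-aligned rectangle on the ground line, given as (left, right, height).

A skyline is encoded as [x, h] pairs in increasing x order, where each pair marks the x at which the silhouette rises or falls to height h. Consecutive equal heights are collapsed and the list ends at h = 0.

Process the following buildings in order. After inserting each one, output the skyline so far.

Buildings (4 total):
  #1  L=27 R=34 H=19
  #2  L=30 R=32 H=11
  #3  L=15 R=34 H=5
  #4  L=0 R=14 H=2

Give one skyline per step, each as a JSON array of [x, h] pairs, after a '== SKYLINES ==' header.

== SKYLINES ==
[[27,19],[34,0]]
[[27,19],[34,0]]
[[15,5],[27,19],[34,0]]
[[0,2],[14,0],[15,5],[27,19],[34,0]]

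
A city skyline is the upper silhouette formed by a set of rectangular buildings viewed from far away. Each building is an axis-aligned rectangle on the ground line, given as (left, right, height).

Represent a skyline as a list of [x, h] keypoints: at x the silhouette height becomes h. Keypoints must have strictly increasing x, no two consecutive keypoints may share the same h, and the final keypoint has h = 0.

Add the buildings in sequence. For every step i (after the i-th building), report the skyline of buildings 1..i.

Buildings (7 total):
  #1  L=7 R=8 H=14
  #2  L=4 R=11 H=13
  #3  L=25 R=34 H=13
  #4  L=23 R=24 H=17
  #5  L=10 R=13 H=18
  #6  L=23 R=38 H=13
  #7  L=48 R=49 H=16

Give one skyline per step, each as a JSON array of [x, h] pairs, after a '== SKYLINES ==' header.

== SKYLINES ==
[[7,14],[8,0]]
[[4,13],[7,14],[8,13],[11,0]]
[[4,13],[7,14],[8,13],[11,0],[25,13],[34,0]]
[[4,13],[7,14],[8,13],[11,0],[23,17],[24,0],[25,13],[34,0]]
[[4,13],[7,14],[8,13],[10,18],[13,0],[23,17],[24,0],[25,13],[34,0]]
[[4,13],[7,14],[8,13],[10,18],[13,0],[23,17],[24,13],[38,0]]
[[4,13],[7,14],[8,13],[10,18],[13,0],[23,17],[24,13],[38,0],[48,16],[49,0]]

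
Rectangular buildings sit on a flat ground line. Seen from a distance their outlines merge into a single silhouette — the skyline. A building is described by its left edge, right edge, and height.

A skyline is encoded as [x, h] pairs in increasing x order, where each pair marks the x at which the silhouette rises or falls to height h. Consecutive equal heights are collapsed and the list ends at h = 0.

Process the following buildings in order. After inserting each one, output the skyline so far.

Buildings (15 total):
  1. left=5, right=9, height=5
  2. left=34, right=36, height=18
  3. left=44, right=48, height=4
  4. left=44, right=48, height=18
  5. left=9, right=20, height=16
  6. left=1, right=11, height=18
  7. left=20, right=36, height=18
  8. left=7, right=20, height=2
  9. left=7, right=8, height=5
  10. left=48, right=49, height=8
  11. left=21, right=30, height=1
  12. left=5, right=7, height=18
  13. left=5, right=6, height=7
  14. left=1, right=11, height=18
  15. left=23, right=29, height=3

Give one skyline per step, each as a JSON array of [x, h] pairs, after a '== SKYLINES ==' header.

== SKYLINES ==
[[5,5],[9,0]]
[[5,5],[9,0],[34,18],[36,0]]
[[5,5],[9,0],[34,18],[36,0],[44,4],[48,0]]
[[5,5],[9,0],[34,18],[36,0],[44,18],[48,0]]
[[5,5],[9,16],[20,0],[34,18],[36,0],[44,18],[48,0]]
[[1,18],[11,16],[20,0],[34,18],[36,0],[44,18],[48,0]]
[[1,18],[11,16],[20,18],[36,0],[44,18],[48,0]]
[[1,18],[11,16],[20,18],[36,0],[44,18],[48,0]]
[[1,18],[11,16],[20,18],[36,0],[44,18],[48,0]]
[[1,18],[11,16],[20,18],[36,0],[44,18],[48,8],[49,0]]
[[1,18],[11,16],[20,18],[36,0],[44,18],[48,8],[49,0]]
[[1,18],[11,16],[20,18],[36,0],[44,18],[48,8],[49,0]]
[[1,18],[11,16],[20,18],[36,0],[44,18],[48,8],[49,0]]
[[1,18],[11,16],[20,18],[36,0],[44,18],[48,8],[49,0]]
[[1,18],[11,16],[20,18],[36,0],[44,18],[48,8],[49,0]]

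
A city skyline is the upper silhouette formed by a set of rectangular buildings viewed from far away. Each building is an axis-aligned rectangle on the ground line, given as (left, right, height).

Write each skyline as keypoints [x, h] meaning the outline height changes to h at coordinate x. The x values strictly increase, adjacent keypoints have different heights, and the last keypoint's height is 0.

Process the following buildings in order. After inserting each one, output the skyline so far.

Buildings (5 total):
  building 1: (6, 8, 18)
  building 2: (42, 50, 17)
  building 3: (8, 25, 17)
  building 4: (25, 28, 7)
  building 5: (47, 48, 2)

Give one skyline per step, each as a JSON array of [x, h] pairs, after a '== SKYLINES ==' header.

== SKYLINES ==
[[6,18],[8,0]]
[[6,18],[8,0],[42,17],[50,0]]
[[6,18],[8,17],[25,0],[42,17],[50,0]]
[[6,18],[8,17],[25,7],[28,0],[42,17],[50,0]]
[[6,18],[8,17],[25,7],[28,0],[42,17],[50,0]]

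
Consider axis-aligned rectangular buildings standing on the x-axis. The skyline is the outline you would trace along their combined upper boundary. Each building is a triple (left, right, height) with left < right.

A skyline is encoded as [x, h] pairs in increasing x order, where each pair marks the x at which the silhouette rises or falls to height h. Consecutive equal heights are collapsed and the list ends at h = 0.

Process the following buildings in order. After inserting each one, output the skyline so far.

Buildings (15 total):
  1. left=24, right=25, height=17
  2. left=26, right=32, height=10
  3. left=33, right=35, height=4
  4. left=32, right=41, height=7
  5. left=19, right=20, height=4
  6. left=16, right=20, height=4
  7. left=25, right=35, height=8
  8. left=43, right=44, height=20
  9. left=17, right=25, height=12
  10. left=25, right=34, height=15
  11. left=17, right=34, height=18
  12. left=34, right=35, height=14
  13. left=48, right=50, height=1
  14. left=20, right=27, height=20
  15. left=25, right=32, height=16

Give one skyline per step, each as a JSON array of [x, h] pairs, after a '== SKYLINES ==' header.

== SKYLINES ==
[[24,17],[25,0]]
[[24,17],[25,0],[26,10],[32,0]]
[[24,17],[25,0],[26,10],[32,0],[33,4],[35,0]]
[[24,17],[25,0],[26,10],[32,7],[41,0]]
[[19,4],[20,0],[24,17],[25,0],[26,10],[32,7],[41,0]]
[[16,4],[20,0],[24,17],[25,0],[26,10],[32,7],[41,0]]
[[16,4],[20,0],[24,17],[25,8],[26,10],[32,8],[35,7],[41,0]]
[[16,4],[20,0],[24,17],[25,8],[26,10],[32,8],[35,7],[41,0],[43,20],[44,0]]
[[16,4],[17,12],[24,17],[25,8],[26,10],[32,8],[35,7],[41,0],[43,20],[44,0]]
[[16,4],[17,12],[24,17],[25,15],[34,8],[35,7],[41,0],[43,20],[44,0]]
[[16,4],[17,18],[34,8],[35,7],[41,0],[43,20],[44,0]]
[[16,4],[17,18],[34,14],[35,7],[41,0],[43,20],[44,0]]
[[16,4],[17,18],[34,14],[35,7],[41,0],[43,20],[44,0],[48,1],[50,0]]
[[16,4],[17,18],[20,20],[27,18],[34,14],[35,7],[41,0],[43,20],[44,0],[48,1],[50,0]]
[[16,4],[17,18],[20,20],[27,18],[34,14],[35,7],[41,0],[43,20],[44,0],[48,1],[50,0]]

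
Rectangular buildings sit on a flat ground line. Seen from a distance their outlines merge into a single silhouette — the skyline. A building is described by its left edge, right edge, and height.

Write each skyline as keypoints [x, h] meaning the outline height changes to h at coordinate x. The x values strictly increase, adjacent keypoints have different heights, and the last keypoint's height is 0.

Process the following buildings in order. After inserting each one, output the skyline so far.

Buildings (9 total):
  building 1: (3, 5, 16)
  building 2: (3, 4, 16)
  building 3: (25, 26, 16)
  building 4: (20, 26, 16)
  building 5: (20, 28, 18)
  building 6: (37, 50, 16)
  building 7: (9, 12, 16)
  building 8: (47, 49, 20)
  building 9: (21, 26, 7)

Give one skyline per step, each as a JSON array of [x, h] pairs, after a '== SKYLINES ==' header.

== SKYLINES ==
[[3,16],[5,0]]
[[3,16],[5,0]]
[[3,16],[5,0],[25,16],[26,0]]
[[3,16],[5,0],[20,16],[26,0]]
[[3,16],[5,0],[20,18],[28,0]]
[[3,16],[5,0],[20,18],[28,0],[37,16],[50,0]]
[[3,16],[5,0],[9,16],[12,0],[20,18],[28,0],[37,16],[50,0]]
[[3,16],[5,0],[9,16],[12,0],[20,18],[28,0],[37,16],[47,20],[49,16],[50,0]]
[[3,16],[5,0],[9,16],[12,0],[20,18],[28,0],[37,16],[47,20],[49,16],[50,0]]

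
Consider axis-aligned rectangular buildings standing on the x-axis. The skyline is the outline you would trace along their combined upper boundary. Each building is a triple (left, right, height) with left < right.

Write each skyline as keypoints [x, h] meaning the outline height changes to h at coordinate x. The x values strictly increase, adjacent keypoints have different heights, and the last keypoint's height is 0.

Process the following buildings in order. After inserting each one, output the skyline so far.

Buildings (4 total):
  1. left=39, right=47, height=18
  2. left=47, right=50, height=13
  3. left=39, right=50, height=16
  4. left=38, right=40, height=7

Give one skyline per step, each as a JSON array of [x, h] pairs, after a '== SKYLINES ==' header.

== SKYLINES ==
[[39,18],[47,0]]
[[39,18],[47,13],[50,0]]
[[39,18],[47,16],[50,0]]
[[38,7],[39,18],[47,16],[50,0]]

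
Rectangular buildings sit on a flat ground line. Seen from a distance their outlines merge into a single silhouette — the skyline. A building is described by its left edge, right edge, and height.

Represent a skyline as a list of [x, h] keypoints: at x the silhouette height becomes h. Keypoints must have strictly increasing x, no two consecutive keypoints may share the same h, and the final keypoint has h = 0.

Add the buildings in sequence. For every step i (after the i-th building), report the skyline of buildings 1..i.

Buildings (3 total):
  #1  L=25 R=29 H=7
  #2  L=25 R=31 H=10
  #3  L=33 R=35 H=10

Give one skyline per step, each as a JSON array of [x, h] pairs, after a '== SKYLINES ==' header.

== SKYLINES ==
[[25,7],[29,0]]
[[25,10],[31,0]]
[[25,10],[31,0],[33,10],[35,0]]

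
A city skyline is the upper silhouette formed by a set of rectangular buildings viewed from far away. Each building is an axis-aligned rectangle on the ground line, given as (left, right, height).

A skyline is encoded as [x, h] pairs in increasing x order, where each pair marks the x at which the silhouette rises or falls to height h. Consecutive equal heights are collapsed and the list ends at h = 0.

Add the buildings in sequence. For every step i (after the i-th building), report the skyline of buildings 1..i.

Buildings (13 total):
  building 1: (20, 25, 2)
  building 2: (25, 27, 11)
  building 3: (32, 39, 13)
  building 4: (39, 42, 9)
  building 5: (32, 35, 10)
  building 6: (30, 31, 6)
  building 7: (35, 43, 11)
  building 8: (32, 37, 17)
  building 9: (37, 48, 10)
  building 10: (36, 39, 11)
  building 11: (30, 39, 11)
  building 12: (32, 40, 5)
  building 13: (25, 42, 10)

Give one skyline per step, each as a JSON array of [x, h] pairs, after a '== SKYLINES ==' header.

== SKYLINES ==
[[20,2],[25,0]]
[[20,2],[25,11],[27,0]]
[[20,2],[25,11],[27,0],[32,13],[39,0]]
[[20,2],[25,11],[27,0],[32,13],[39,9],[42,0]]
[[20,2],[25,11],[27,0],[32,13],[39,9],[42,0]]
[[20,2],[25,11],[27,0],[30,6],[31,0],[32,13],[39,9],[42,0]]
[[20,2],[25,11],[27,0],[30,6],[31,0],[32,13],[39,11],[43,0]]
[[20,2],[25,11],[27,0],[30,6],[31,0],[32,17],[37,13],[39,11],[43,0]]
[[20,2],[25,11],[27,0],[30,6],[31,0],[32,17],[37,13],[39,11],[43,10],[48,0]]
[[20,2],[25,11],[27,0],[30,6],[31,0],[32,17],[37,13],[39,11],[43,10],[48,0]]
[[20,2],[25,11],[27,0],[30,11],[32,17],[37,13],[39,11],[43,10],[48,0]]
[[20,2],[25,11],[27,0],[30,11],[32,17],[37,13],[39,11],[43,10],[48,0]]
[[20,2],[25,11],[27,10],[30,11],[32,17],[37,13],[39,11],[43,10],[48,0]]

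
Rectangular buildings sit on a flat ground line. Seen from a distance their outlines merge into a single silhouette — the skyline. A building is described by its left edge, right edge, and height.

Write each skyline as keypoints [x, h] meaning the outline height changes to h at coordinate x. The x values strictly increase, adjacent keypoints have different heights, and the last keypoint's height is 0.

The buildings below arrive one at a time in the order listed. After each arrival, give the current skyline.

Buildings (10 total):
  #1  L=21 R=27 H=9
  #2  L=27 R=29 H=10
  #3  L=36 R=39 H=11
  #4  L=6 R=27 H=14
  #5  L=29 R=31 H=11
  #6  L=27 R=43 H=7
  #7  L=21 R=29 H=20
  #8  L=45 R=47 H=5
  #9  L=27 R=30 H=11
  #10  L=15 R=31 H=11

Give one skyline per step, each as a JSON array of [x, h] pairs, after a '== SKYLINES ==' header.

== SKYLINES ==
[[21,9],[27,0]]
[[21,9],[27,10],[29,0]]
[[21,9],[27,10],[29,0],[36,11],[39,0]]
[[6,14],[27,10],[29,0],[36,11],[39,0]]
[[6,14],[27,10],[29,11],[31,0],[36,11],[39,0]]
[[6,14],[27,10],[29,11],[31,7],[36,11],[39,7],[43,0]]
[[6,14],[21,20],[29,11],[31,7],[36,11],[39,7],[43,0]]
[[6,14],[21,20],[29,11],[31,7],[36,11],[39,7],[43,0],[45,5],[47,0]]
[[6,14],[21,20],[29,11],[31,7],[36,11],[39,7],[43,0],[45,5],[47,0]]
[[6,14],[21,20],[29,11],[31,7],[36,11],[39,7],[43,0],[45,5],[47,0]]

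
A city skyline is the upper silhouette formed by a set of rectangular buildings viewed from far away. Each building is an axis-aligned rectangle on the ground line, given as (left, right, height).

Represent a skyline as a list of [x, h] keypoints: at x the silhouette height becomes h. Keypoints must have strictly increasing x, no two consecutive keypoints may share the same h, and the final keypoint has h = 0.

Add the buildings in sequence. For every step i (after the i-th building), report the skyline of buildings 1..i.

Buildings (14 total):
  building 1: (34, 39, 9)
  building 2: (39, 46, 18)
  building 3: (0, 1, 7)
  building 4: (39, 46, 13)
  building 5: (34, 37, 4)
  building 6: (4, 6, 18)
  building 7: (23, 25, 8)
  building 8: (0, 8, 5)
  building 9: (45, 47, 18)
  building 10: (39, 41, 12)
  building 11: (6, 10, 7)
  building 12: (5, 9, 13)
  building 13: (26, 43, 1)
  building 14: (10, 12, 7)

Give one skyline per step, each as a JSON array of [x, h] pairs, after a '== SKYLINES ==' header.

== SKYLINES ==
[[34,9],[39,0]]
[[34,9],[39,18],[46,0]]
[[0,7],[1,0],[34,9],[39,18],[46,0]]
[[0,7],[1,0],[34,9],[39,18],[46,0]]
[[0,7],[1,0],[34,9],[39,18],[46,0]]
[[0,7],[1,0],[4,18],[6,0],[34,9],[39,18],[46,0]]
[[0,7],[1,0],[4,18],[6,0],[23,8],[25,0],[34,9],[39,18],[46,0]]
[[0,7],[1,5],[4,18],[6,5],[8,0],[23,8],[25,0],[34,9],[39,18],[46,0]]
[[0,7],[1,5],[4,18],[6,5],[8,0],[23,8],[25,0],[34,9],[39,18],[47,0]]
[[0,7],[1,5],[4,18],[6,5],[8,0],[23,8],[25,0],[34,9],[39,18],[47,0]]
[[0,7],[1,5],[4,18],[6,7],[10,0],[23,8],[25,0],[34,9],[39,18],[47,0]]
[[0,7],[1,5],[4,18],[6,13],[9,7],[10,0],[23,8],[25,0],[34,9],[39,18],[47,0]]
[[0,7],[1,5],[4,18],[6,13],[9,7],[10,0],[23,8],[25,0],[26,1],[34,9],[39,18],[47,0]]
[[0,7],[1,5],[4,18],[6,13],[9,7],[12,0],[23,8],[25,0],[26,1],[34,9],[39,18],[47,0]]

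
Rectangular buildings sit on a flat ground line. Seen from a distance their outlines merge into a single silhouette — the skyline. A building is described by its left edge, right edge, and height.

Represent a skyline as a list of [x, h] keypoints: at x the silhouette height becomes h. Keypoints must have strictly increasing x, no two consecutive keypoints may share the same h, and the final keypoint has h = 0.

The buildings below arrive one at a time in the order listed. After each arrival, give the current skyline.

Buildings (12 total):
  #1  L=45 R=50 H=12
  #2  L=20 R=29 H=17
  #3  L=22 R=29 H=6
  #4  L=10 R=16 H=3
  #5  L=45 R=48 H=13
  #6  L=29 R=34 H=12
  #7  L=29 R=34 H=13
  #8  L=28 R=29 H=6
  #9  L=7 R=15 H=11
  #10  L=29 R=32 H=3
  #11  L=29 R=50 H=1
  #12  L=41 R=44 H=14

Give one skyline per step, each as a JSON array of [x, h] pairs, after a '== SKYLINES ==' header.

== SKYLINES ==
[[45,12],[50,0]]
[[20,17],[29,0],[45,12],[50,0]]
[[20,17],[29,0],[45,12],[50,0]]
[[10,3],[16,0],[20,17],[29,0],[45,12],[50,0]]
[[10,3],[16,0],[20,17],[29,0],[45,13],[48,12],[50,0]]
[[10,3],[16,0],[20,17],[29,12],[34,0],[45,13],[48,12],[50,0]]
[[10,3],[16,0],[20,17],[29,13],[34,0],[45,13],[48,12],[50,0]]
[[10,3],[16,0],[20,17],[29,13],[34,0],[45,13],[48,12],[50,0]]
[[7,11],[15,3],[16,0],[20,17],[29,13],[34,0],[45,13],[48,12],[50,0]]
[[7,11],[15,3],[16,0],[20,17],[29,13],[34,0],[45,13],[48,12],[50,0]]
[[7,11],[15,3],[16,0],[20,17],[29,13],[34,1],[45,13],[48,12],[50,0]]
[[7,11],[15,3],[16,0],[20,17],[29,13],[34,1],[41,14],[44,1],[45,13],[48,12],[50,0]]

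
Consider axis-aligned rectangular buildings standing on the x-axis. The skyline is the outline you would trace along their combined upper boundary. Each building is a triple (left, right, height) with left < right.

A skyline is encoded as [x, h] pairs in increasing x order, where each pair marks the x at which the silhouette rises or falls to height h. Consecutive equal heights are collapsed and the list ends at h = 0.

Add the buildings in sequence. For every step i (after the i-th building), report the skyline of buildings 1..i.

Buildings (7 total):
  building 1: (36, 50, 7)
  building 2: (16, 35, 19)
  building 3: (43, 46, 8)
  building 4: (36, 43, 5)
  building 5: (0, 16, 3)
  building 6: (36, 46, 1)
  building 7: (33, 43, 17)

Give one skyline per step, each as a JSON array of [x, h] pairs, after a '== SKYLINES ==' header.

== SKYLINES ==
[[36,7],[50,0]]
[[16,19],[35,0],[36,7],[50,0]]
[[16,19],[35,0],[36,7],[43,8],[46,7],[50,0]]
[[16,19],[35,0],[36,7],[43,8],[46,7],[50,0]]
[[0,3],[16,19],[35,0],[36,7],[43,8],[46,7],[50,0]]
[[0,3],[16,19],[35,0],[36,7],[43,8],[46,7],[50,0]]
[[0,3],[16,19],[35,17],[43,8],[46,7],[50,0]]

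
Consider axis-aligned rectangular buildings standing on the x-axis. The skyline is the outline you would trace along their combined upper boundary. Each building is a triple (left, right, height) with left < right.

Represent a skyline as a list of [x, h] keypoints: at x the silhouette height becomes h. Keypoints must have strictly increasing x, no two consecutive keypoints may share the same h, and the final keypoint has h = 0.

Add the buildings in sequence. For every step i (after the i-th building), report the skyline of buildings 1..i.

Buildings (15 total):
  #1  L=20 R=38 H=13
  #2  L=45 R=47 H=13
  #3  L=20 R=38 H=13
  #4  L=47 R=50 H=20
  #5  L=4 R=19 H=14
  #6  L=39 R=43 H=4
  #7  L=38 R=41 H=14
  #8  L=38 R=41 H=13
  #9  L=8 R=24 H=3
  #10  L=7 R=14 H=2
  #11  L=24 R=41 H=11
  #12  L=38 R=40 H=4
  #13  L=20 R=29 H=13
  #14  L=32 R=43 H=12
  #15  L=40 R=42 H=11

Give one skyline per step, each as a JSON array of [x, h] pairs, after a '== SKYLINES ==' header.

== SKYLINES ==
[[20,13],[38,0]]
[[20,13],[38,0],[45,13],[47,0]]
[[20,13],[38,0],[45,13],[47,0]]
[[20,13],[38,0],[45,13],[47,20],[50,0]]
[[4,14],[19,0],[20,13],[38,0],[45,13],[47,20],[50,0]]
[[4,14],[19,0],[20,13],[38,0],[39,4],[43,0],[45,13],[47,20],[50,0]]
[[4,14],[19,0],[20,13],[38,14],[41,4],[43,0],[45,13],[47,20],[50,0]]
[[4,14],[19,0],[20,13],[38,14],[41,4],[43,0],[45,13],[47,20],[50,0]]
[[4,14],[19,3],[20,13],[38,14],[41,4],[43,0],[45,13],[47,20],[50,0]]
[[4,14],[19,3],[20,13],[38,14],[41,4],[43,0],[45,13],[47,20],[50,0]]
[[4,14],[19,3],[20,13],[38,14],[41,4],[43,0],[45,13],[47,20],[50,0]]
[[4,14],[19,3],[20,13],[38,14],[41,4],[43,0],[45,13],[47,20],[50,0]]
[[4,14],[19,3],[20,13],[38,14],[41,4],[43,0],[45,13],[47,20],[50,0]]
[[4,14],[19,3],[20,13],[38,14],[41,12],[43,0],[45,13],[47,20],[50,0]]
[[4,14],[19,3],[20,13],[38,14],[41,12],[43,0],[45,13],[47,20],[50,0]]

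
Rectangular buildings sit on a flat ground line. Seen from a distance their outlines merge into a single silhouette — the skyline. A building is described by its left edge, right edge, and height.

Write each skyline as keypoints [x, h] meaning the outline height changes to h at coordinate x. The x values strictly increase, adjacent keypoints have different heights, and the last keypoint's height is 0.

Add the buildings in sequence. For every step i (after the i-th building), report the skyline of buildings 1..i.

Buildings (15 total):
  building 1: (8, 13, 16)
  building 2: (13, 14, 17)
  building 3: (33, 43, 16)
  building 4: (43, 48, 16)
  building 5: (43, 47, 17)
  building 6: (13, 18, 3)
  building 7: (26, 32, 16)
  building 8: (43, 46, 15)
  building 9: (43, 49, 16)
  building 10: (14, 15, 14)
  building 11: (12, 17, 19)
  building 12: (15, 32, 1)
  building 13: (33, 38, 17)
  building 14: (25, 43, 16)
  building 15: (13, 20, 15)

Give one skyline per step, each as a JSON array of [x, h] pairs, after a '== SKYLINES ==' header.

== SKYLINES ==
[[8,16],[13,0]]
[[8,16],[13,17],[14,0]]
[[8,16],[13,17],[14,0],[33,16],[43,0]]
[[8,16],[13,17],[14,0],[33,16],[48,0]]
[[8,16],[13,17],[14,0],[33,16],[43,17],[47,16],[48,0]]
[[8,16],[13,17],[14,3],[18,0],[33,16],[43,17],[47,16],[48,0]]
[[8,16],[13,17],[14,3],[18,0],[26,16],[32,0],[33,16],[43,17],[47,16],[48,0]]
[[8,16],[13,17],[14,3],[18,0],[26,16],[32,0],[33,16],[43,17],[47,16],[48,0]]
[[8,16],[13,17],[14,3],[18,0],[26,16],[32,0],[33,16],[43,17],[47,16],[49,0]]
[[8,16],[13,17],[14,14],[15,3],[18,0],[26,16],[32,0],[33,16],[43,17],[47,16],[49,0]]
[[8,16],[12,19],[17,3],[18,0],[26,16],[32,0],[33,16],[43,17],[47,16],[49,0]]
[[8,16],[12,19],[17,3],[18,1],[26,16],[32,0],[33,16],[43,17],[47,16],[49,0]]
[[8,16],[12,19],[17,3],[18,1],[26,16],[32,0],[33,17],[38,16],[43,17],[47,16],[49,0]]
[[8,16],[12,19],[17,3],[18,1],[25,16],[33,17],[38,16],[43,17],[47,16],[49,0]]
[[8,16],[12,19],[17,15],[20,1],[25,16],[33,17],[38,16],[43,17],[47,16],[49,0]]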